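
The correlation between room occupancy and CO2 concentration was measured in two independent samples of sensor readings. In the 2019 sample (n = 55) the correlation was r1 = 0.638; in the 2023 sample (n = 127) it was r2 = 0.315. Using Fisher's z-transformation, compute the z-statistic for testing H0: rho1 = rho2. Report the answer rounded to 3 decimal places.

2.595

z1 = atanh(0.638) = 0.754794,  z2 = atanh(0.315) = 0.326087
SE = √(1/(n1−3) + 1/(n2−3)) = √(1/52 + 1/124) = √(0.0192308 + 0.0080645) = √0.0272953 = 0.165213
z = (z1 − z2)/SE = (0.754794 − 0.326087) / 0.165213 = 0.428707 / 0.165213 = 2.595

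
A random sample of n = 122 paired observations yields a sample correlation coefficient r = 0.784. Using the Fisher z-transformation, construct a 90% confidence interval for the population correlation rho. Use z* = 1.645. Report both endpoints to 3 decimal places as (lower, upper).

z_r = atanh(0.784) = 1.055667;  SE = 1/√(n−3) = 1/√119 = 0.091670
z-limits: 1.055667 ± 1.645·0.091670 = 1.055667 ± 0.150797 = [0.904870, 1.206464]
ρ-limits: (tanh 0.904870, tanh 1.206464) = (0.719, 0.836)

(0.719, 0.836)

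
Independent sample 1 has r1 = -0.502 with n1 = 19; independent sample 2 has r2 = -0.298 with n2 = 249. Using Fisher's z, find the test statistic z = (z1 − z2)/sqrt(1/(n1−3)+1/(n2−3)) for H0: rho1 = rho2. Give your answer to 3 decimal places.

-0.948

z1 = atanh(-0.502) = -0.551976,  z2 = atanh(-0.298) = -0.307323
SE = √(1/(n1−3) + 1/(n2−3)) = √(1/16 + 1/246) = √(0.0625000 + 0.0040650) = √0.0665650 = 0.258002
z = (z1 − z2)/SE = (-0.551976 − (-0.307323)) / 0.258002 = -0.244653 / 0.258002 = -0.948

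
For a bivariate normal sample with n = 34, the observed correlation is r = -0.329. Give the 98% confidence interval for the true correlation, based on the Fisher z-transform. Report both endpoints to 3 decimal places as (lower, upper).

Fisher z: z_r = atanh(r) = ½·ln((1+(-0.329))/(1−(-0.329))) = -0.341706
SE(z) = 1/√(n−3) = 1/√31 = 0.179605
98% ⇒ z* = 2.326; margin = 2.326·0.179605 = 0.417761
CI on z-scale: (-0.759467, 0.076055)
Back-transform: tanh(-0.759467) = -0.640763, tanh(0.076055) = 0.075909

(-0.641, 0.076)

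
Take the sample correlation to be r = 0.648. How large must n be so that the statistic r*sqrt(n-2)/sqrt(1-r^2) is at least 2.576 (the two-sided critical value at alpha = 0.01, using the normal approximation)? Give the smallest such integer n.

12

r√(n−2)/√(1−r²) ≥ 2.576  ⇔  n−2 ≥ (2.576)²·(1−r²)/r²
(1−r²)/r² = (1−0.419904)/0.419904 = 1.3815
n ≥ 2 + 6.635776·1.3815 = 2 + 9.1673 = 11.1673
⌈11.1673⌉ = 12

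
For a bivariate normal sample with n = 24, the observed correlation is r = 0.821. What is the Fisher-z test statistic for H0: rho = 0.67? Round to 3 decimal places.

z_r = atanh(0.821) = 1.159878,  z_0 = atanh(0.67) = 0.810743
SE = 1/√(n−3) = 1/√21 = 0.218218
z = (z_r − z_0)/SE = (1.159878 − 0.810743) / 0.218218 = 0.349135 / 0.218218 = 1.600

1.600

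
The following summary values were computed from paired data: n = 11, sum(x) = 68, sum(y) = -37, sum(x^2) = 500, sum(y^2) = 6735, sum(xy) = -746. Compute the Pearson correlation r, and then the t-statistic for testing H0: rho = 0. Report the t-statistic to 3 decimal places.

S_xy = nΣxy − ΣxΣy = 11·(-746) − 68·(-37) = -8206 − (-2516) = -5690
S_xx = nΣx² − (Σx)² = 11·500 − 68² = 5500 − 4624 = 876
S_yy = nΣy² − (Σy)² = 11·6735 − (-37)² = 74085 − 1369 = 72716
r = S_xy / √(S_xx·S_yy) = -5690 / √(876·72716) = -5690 / √63699216 = -5690 / 7981.1789 = -0.7129
t = r·√(n−2)/√(1−r²) = -0.7129·√9 / √(1−0.508226) = -2.138700 / 0.701266 = -3.050

-3.050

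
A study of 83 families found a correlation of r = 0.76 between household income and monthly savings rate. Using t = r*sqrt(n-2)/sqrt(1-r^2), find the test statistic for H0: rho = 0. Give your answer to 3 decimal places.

10.524

1 − r² = 1 − 0.5776 = 0.4224;  √(1−r²) = 0.649923
√(n−2) = √81 = 9.000000
t = r·√(n−2)/√(1−r²) = 0.76 · 9.000000 / 0.649923 = 10.524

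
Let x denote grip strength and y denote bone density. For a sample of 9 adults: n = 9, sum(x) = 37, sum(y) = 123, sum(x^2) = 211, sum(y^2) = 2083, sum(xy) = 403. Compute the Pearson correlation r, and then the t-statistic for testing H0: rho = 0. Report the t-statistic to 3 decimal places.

-2.370

Numerator: nΣxy − (Σx)(Σy) = 9·403 − (37)(123) = -924
Denominator: √[(nΣx²−(Σx)²)(nΣy²−(Σy)²)]
  nΣx²−(Σx)² = 9·211 − 1369 = 530;  nΣy²−(Σy)² = 9·2083 − 15129 = 3618
  √(530·3618) = √1917540 = 1384.7527
r = -924 / 1384.7527 = -0.6673
t = r·√(n−2)/√(1−r²) = -0.6673·√7 / √(1−0.445289) = -1.765510 / 0.744789 = -2.370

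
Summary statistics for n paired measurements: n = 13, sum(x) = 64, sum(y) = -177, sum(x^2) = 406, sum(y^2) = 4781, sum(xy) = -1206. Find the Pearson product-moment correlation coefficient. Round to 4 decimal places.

-0.7207

Numerator: nΣxy − (Σx)(Σy) = 13·(-1206) − (64)(-177) = -4350
Denominator: √[(nΣx²−(Σx)²)(nΣy²−(Σy)²)]
  nΣx²−(Σx)² = 13·406 − 4096 = 1182;  nΣy²−(Σy)² = 13·4781 − 31329 = 30824
  √(1182·30824) = √36433968 = 6036.0557
r = -4350 / 6036.0557 = -0.7207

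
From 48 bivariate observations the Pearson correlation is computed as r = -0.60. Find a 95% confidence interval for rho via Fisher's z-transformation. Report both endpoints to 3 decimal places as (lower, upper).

(-0.755, -0.381)

Fisher z: z_r = atanh(r) = ½·ln((1+(-0.60))/(1−(-0.60))) = -0.693147
SE(z) = 1/√(n−3) = 1/√45 = 0.149071
95% ⇒ z* = 1.960; margin = 1.960·0.149071 = 0.292179
CI on z-scale: (-0.985326, -0.400968)
Back-transform: tanh(-0.985326) = -0.755362, tanh(-0.400968) = -0.380777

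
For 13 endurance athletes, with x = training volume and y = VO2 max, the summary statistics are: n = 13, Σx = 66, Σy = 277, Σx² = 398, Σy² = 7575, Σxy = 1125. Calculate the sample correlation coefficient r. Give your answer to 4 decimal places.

-0.8671

Numerator: nΣxy − (Σx)(Σy) = 13·1125 − (66)(277) = -3657
Denominator: √[(nΣx²−(Σx)²)(nΣy²−(Σy)²)]
  nΣx²−(Σx)² = 13·398 − 4356 = 818;  nΣy²−(Σy)² = 13·7575 − 76729 = 21746
  √(818·21746) = √17788228 = 4217.6093
r = -3657 / 4217.6093 = -0.8671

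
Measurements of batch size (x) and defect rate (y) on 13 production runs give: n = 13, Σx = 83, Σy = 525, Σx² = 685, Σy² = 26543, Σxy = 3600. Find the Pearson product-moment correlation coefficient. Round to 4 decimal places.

S_xy = nΣxy − ΣxΣy = 13·3600 − 83·525 = 46800 − 43575 = 3225
S_xx = nΣx² − (Σx)² = 13·685 − 83² = 8905 − 6889 = 2016
S_yy = nΣy² − (Σy)² = 13·26543 − 525² = 345059 − 275625 = 69434
r = S_xy / √(S_xx·S_yy) = 3225 / √(2016·69434) = 3225 / √139978944 = 3225 / 11831.2698 = 0.2726

0.2726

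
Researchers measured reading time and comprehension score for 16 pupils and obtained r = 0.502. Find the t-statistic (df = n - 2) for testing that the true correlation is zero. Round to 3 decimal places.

t = r·√(n−2) / √(1−r²) with r = 0.502, n = 16
  = 0.502·√14 / √(1 − 0.252004)
  = 0.502·3.741657 / 0.864868
  = 1.878312 / 0.864868 = 2.172

2.172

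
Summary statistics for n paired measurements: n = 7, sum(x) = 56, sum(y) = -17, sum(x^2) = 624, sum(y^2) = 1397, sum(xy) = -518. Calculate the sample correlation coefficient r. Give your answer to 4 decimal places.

-0.7820

Numerator: nΣxy − (Σx)(Σy) = 7·(-518) − (56)(-17) = -2674
Denominator: √[(nΣx²−(Σx)²)(nΣy²−(Σy)²)]
  nΣx²−(Σx)² = 7·624 − 3136 = 1232;  nΣy²−(Σy)² = 7·1397 − 289 = 9490
  √(1232·9490) = √11691680 = 3419.3099
r = -2674 / 3419.3099 = -0.7820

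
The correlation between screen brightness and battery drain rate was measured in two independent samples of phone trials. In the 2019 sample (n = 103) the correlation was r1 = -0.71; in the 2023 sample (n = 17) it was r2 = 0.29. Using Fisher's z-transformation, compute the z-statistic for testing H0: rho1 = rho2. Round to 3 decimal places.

z1 = atanh(-0.71) = -0.887184,  z2 = atanh(0.29) = 0.298566
SE = √(1/(n1−3) + 1/(n2−3)) = √(1/100 + 1/14) = √(0.0100000 + 0.0714286) = √0.0814286 = 0.285357
z = (z1 − z2)/SE = (-0.887184 − 0.298566) / 0.285357 = -1.185750 / 0.285357 = -4.155

-4.155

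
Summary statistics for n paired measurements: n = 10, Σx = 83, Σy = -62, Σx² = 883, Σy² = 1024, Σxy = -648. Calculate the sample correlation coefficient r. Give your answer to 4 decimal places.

-0.3786

Numerator: nΣxy − (Σx)(Σy) = 10·(-648) − (83)(-62) = -1334
Denominator: √[(nΣx²−(Σx)²)(nΣy²−(Σy)²)]
  nΣx²−(Σx)² = 10·883 − 6889 = 1941;  nΣy²−(Σy)² = 10·1024 − 3844 = 6396
  √(1941·6396) = √12414636 = 3523.4409
r = -1334 / 3523.4409 = -0.3786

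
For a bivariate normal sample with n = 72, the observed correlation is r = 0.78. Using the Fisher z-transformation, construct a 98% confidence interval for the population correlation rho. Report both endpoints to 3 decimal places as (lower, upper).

(0.644, 0.868)

Fisher z: z_r = atanh(r) = ½·ln((1+0.78)/(1−0.78)) = 1.045371
SE(z) = 1/√(n−3) = 1/√69 = 0.120386
98% ⇒ z* = 2.326; margin = 2.326·0.120386 = 0.280018
CI on z-scale: (0.765353, 1.325389)
Back-transform: tanh(0.765353) = 0.644219, tanh(1.325389) = 0.868118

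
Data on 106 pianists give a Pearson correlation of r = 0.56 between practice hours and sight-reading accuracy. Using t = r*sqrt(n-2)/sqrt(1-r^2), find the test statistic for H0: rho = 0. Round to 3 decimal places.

6.893

1 − r² = 1 − 0.3136 = 0.6864;  √(1−r²) = 0.828493
√(n−2) = √104 = 10.198039
t = r·√(n−2)/√(1−r²) = 0.56 · 10.198039 / 0.828493 = 6.893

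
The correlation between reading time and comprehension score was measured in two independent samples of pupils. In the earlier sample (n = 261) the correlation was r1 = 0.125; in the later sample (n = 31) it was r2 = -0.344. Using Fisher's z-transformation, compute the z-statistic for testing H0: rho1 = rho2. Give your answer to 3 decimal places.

Fisher z-transforms: z1 = atanh(0.125) = 0.125657, z2 = atanh(-0.344) = -0.358622; difference d = 0.484279
Var(d) = 1/258 + 1/28 = 0.0038760 + 0.0357143 = 0.0395903
z = d/√Var(d) = 0.484279 / √0.0395903 = 0.484279 / 0.198973 = 2.434

2.434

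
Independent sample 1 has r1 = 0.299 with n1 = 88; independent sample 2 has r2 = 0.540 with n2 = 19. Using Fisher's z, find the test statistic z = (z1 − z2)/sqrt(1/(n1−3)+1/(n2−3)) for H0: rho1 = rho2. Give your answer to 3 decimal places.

-1.085

Fisher z-transforms: z1 = atanh(0.299) = 0.308421, z2 = atanh(0.540) = 0.604156; difference d = -0.295735
Var(d) = 1/85 + 1/16 = 0.0117647 + 0.0625000 = 0.0742647
z = d/√Var(d) = -0.295735 / √0.0742647 = -0.295735 / 0.272516 = -1.085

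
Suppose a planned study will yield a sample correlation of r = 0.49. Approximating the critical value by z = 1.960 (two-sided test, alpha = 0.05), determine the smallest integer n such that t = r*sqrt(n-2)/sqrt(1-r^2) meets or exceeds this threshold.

Need r·√(n−2)/√(1−r²) ≥ 1.960
√(n−2) ≥ 1.960·√(1−0.2401) / 0.49 = 1.960·0.871722 / 0.49 = 3.4869
n−2 ≥ 12.1585  ⇒  n ≥ 14.1585
Smallest integer n = 15

15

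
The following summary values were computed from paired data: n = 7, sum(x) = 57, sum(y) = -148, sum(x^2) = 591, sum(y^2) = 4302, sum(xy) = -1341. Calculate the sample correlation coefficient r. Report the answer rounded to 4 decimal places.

-0.3522

S_xy = nΣxy − ΣxΣy = 7·(-1341) − 57·(-148) = -9387 − (-8436) = -951
S_xx = nΣx² − (Σx)² = 7·591 − 57² = 4137 − 3249 = 888
S_yy = nΣy² − (Σy)² = 7·4302 − (-148)² = 30114 − 21904 = 8210
r = S_xy / √(S_xx·S_yy) = -951 / √(888·8210) = -951 / √7290480 = -951 / 2700.0889 = -0.3522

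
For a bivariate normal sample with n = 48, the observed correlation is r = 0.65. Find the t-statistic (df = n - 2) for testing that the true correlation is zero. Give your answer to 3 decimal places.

t = r·√(n−2) / √(1−r²) with r = 0.65, n = 48
  = 0.65·√46 / √(1 − 0.4225)
  = 0.65·6.782330 / 0.759934
  = 4.408514 / 0.759934 = 5.801

5.801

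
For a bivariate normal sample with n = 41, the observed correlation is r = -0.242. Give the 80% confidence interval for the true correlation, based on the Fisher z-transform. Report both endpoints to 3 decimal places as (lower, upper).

z_r = atanh(-0.242) = -0.246897;  SE = 1/√(n−3) = 1/√38 = 0.162221
z-limits: -0.246897 ± 1.282·0.162221 = -0.246897 ± 0.207967 = [-0.454864, -0.038930]
ρ-limits: (tanh -0.454864, tanh -0.038930) = (-0.426, -0.039)

(-0.426, -0.039)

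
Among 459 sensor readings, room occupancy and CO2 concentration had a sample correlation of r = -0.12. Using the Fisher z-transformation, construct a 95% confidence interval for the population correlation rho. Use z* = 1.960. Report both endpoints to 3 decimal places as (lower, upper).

(-0.209, -0.029)

z_r = atanh(-0.12) = -0.120581;  SE = 1/√(n−3) = 1/√456 = 0.046829
z-limits: -0.120581 ± 1.960·0.046829 = -0.120581 ± 0.091785 = [-0.212366, -0.028796]
ρ-limits: (tanh -0.212366, tanh -0.028796) = (-0.209, -0.029)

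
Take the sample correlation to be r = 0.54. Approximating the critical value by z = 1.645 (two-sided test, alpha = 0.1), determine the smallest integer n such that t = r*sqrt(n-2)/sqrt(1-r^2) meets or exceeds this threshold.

9

r√(n−2)/√(1−r²) ≥ 1.645  ⇔  n−2 ≥ (1.645)²·(1−r²)/r²
(1−r²)/r² = (1−0.2916)/0.2916 = 2.4294
n ≥ 2 + 2.706025·2.4294 = 2 + 6.5740 = 8.5740
⌈8.5740⌉ = 9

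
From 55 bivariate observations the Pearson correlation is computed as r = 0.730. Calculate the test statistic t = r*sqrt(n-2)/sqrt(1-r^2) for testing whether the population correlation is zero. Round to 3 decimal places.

1 − r² = 1 − 0.532900 = 0.467100;  √(1−r²) = 0.683447
√(n−2) = √53 = 7.280110
t = r·√(n−2)/√(1−r²) = 0.730 · 7.280110 / 0.683447 = 7.776

7.776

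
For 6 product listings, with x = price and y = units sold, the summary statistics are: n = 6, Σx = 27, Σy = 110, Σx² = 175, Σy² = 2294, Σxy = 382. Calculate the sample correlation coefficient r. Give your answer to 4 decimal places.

-0.9277

S_xy = nΣxy − ΣxΣy = 6·382 − 27·110 = 2292 − 2970 = -678
S_xx = nΣx² − (Σx)² = 6·175 − 27² = 1050 − 729 = 321
S_yy = nΣy² − (Σy)² = 6·2294 − 110² = 13764 − 12100 = 1664
r = S_xy / √(S_xx·S_yy) = -678 / √(321·1664) = -678 / √534144 = -678 / 730.8516 = -0.9277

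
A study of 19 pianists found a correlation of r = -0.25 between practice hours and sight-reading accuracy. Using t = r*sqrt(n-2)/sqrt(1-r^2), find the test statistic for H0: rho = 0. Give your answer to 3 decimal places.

-1.065

t = r·√(n−2) / √(1−r²) with r = -0.25, n = 19
  = -0.25·√17 / √(1 − 0.0625)
  = -0.25·4.123106 / 0.968246
  = -1.030776 / 0.968246 = -1.065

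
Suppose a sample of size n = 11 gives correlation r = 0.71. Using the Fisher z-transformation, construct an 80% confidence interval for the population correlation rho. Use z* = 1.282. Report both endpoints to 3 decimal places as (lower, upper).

Fisher z: z_r = atanh(r) = ½·ln((1+0.71)/(1−0.71)) = 0.887184
SE(z) = 1/√(n−3) = 1/√8 = 0.353553
80% ⇒ z* = 1.282; margin = 1.282·0.353553 = 0.453255
CI on z-scale: (0.433929, 1.340439)
Back-transform: tanh(0.433929) = 0.408600, tanh(1.340439) = 0.871778

(0.409, 0.872)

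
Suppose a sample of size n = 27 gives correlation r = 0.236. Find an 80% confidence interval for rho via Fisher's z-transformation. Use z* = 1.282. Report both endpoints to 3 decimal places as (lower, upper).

(-0.021, 0.464)

Fisher z: z_r = atanh(r) = ½·ln((1+0.236)/(1−0.236)) = 0.240534
SE(z) = 1/√(n−3) = 1/√24 = 0.204124
80% ⇒ z* = 1.282; margin = 1.282·0.204124 = 0.261687
CI on z-scale: (-0.021153, 0.502221)
Back-transform: tanh(-0.021153) = -0.021150, tanh(0.502221) = 0.463862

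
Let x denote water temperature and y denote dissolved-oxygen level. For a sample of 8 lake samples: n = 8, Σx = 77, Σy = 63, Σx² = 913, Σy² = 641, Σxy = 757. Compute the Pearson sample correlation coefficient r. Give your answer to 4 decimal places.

Numerator: nΣxy − (Σx)(Σy) = 8·757 − (77)(63) = 1205
Denominator: √[(nΣx²−(Σx)²)(nΣy²−(Σy)²)]
  nΣx²−(Σx)² = 8·913 − 5929 = 1375;  nΣy²−(Σy)² = 8·641 − 3969 = 1159
  √(1375·1159) = √1593625 = 1262.3886
r = 1205 / 1262.3886 = 0.9545

0.9545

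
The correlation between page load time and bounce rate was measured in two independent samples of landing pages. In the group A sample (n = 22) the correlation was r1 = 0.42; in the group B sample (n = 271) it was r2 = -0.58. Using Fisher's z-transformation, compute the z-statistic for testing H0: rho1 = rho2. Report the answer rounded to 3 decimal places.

Fisher z-transforms: z1 = atanh(0.42) = 0.447692, z2 = atanh(-0.58) = -0.662463; difference d = 1.110155
Var(d) = 1/19 + 1/268 = 0.0526316 + 0.0037313 = 0.0563629
z = d/√Var(d) = 1.110155 / √0.0563629 = 1.110155 / 0.237409 = 4.676

4.676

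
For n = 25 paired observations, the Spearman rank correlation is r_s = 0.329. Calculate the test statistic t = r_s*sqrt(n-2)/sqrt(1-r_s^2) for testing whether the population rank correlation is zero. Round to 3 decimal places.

1.671

t = r_s·√(n−2) / √(1−r_s²) with r_s = 0.329, n = 25
  = 0.329·√23 / √(1 − 0.108241)
  = 0.329·4.795832 / 0.944330
  = 1.577829 / 0.944330 = 1.671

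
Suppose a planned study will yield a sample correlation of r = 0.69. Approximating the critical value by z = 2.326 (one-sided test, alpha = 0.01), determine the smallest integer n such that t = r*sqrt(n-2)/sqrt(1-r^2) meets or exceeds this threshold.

8

Need r·√(n−2)/√(1−r²) ≥ 2.326
√(n−2) ≥ 2.326·√(1−0.4761) / 0.69 = 2.326·0.723809 / 0.69 = 2.4400
n−2 ≥ 5.9536  ⇒  n ≥ 7.9536
Smallest integer n = 8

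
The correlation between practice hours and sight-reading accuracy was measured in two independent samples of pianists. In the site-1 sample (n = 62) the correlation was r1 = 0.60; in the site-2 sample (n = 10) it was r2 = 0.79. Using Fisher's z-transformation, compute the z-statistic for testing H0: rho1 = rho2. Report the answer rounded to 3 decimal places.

-0.946

Fisher z-transforms: z1 = atanh(0.60) = 0.693147, z2 = atanh(0.79) = 1.071432; difference d = -0.378285
Var(d) = 1/59 + 1/7 = 0.0169492 + 0.1428571 = 0.1598063
z = d/√Var(d) = -0.378285 / √0.1598063 = -0.378285 / 0.399758 = -0.946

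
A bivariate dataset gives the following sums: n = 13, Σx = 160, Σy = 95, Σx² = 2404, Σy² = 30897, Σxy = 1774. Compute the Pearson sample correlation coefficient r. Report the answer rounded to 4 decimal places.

0.1669

Numerator: nΣxy − (Σx)(Σy) = 13·1774 − (160)(95) = 7862
Denominator: √[(nΣx²−(Σx)²)(nΣy²−(Σy)²)]
  nΣx²−(Σx)² = 13·2404 − 25600 = 5652;  nΣy²−(Σy)² = 13·30897 − 9025 = 392636
  √(5652·392636) = √2219178672 = 47108.1593
r = 7862 / 47108.1593 = 0.1669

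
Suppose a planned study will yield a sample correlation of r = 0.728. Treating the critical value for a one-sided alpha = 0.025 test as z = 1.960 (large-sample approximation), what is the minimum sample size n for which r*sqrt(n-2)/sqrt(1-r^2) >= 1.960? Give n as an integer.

6

r√(n−2)/√(1−r²) ≥ 1.960  ⇔  n−2 ≥ (1.960)²·(1−r²)/r²
(1−r²)/r² = (1−0.529984)/0.529984 = 0.8868
n ≥ 2 + 3.8416·0.8868 = 2 + 3.4067 = 5.4067
⌈5.4067⌉ = 6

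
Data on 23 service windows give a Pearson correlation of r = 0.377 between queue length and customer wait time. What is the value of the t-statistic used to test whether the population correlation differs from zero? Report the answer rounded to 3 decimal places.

1.865

t = r·√(n−2) / √(1−r²) with r = 0.377, n = 23
  = 0.377·√21 / √(1 − 0.142129)
  = 0.377·4.582576 / 0.926213
  = 1.727631 / 0.926213 = 1.865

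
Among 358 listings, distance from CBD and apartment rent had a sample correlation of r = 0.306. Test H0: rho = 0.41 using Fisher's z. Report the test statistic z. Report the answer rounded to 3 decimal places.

z_r = atanh(0.306) = 0.316126,  z_0 = atanh(0.41) = 0.435611
SE = 1/√(n−3) = 1/√355 = 0.053074
z = (z_r − z_0)/SE = (0.316126 − 0.435611) / 0.053074 = -0.119485 / 0.053074 = -2.251

-2.251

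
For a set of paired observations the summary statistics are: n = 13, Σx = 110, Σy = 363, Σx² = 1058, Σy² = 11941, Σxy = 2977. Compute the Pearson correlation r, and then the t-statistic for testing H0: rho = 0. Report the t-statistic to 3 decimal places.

Numerator: nΣxy − (Σx)(Σy) = 13·2977 − (110)(363) = -1229
Denominator: √[(nΣx²−(Σx)²)(nΣy²−(Σy)²)]
  nΣx²−(Σx)² = 13·1058 − 12100 = 1654;  nΣy²−(Σy)² = 13·11941 − 131769 = 23464
  √(1654·23464) = √38809456 = 6229.7236
r = -1229 / 6229.7236 = -0.1973
t = r·√(n−2)/√(1−r²) = -0.1973·√11 / √(1−0.038927) = -0.654370 / 0.980343 = -0.667

-0.667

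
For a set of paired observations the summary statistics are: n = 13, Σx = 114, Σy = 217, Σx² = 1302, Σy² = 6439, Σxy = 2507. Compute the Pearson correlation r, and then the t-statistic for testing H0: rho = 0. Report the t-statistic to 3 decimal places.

Numerator: nΣxy − (Σx)(Σy) = 13·2507 − (114)(217) = 7853
Denominator: √[(nΣx²−(Σx)²)(nΣy²−(Σy)²)]
  nΣx²−(Σx)² = 13·1302 − 12996 = 3930;  nΣy²−(Σy)² = 13·6439 − 47089 = 36618
  √(3930·36618) = √143908740 = 11996.1969
r = 7853 / 11996.1969 = 0.6546
t = r·√(n−2)/√(1−r²) = 0.6546·√11 / √(1−0.428501) = 2.171063 / 0.755976 = 2.872

2.872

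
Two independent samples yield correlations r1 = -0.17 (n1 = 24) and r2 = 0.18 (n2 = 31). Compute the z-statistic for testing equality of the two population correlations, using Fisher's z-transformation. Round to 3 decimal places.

-1.225

Fisher z-transforms: z1 = atanh(-0.17) = -0.171667, z2 = atanh(0.18) = 0.181983; difference d = -0.353650
Var(d) = 1/21 + 1/28 = 0.0476190 + 0.0357143 = 0.0833333
z = d/√Var(d) = -0.353650 / √0.0833333 = -0.353650 / 0.288675 = -1.225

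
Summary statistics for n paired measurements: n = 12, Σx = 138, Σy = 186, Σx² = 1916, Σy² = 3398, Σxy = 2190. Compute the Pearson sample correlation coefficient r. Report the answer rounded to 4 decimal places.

Numerator: nΣxy − (Σx)(Σy) = 12·2190 − (138)(186) = 612
Denominator: √[(nΣx²−(Σx)²)(nΣy²−(Σy)²)]
  nΣx²−(Σx)² = 12·1916 − 19044 = 3948;  nΣy²−(Σy)² = 12·3398 − 34596 = 6180
  √(3948·6180) = √24398640 = 4939.4980
r = 612 / 4939.4980 = 0.1239

0.1239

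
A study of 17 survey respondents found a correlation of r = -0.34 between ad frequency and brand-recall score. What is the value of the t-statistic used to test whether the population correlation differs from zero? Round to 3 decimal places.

1 − r² = 1 − 0.1156 = 0.8844;  √(1−r²) = 0.940425
√(n−2) = √15 = 3.872983
t = r·√(n−2)/√(1−r²) = -0.34 · 3.872983 / 0.940425 = -1.400

-1.400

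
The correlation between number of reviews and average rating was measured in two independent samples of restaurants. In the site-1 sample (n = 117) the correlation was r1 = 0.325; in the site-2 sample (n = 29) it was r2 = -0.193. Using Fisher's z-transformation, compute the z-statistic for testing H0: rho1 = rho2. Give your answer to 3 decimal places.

2.451

z1 = atanh(0.325) = 0.337228,  z2 = atanh(-0.193) = -0.195451
SE = √(1/(n1−3) + 1/(n2−3)) = √(1/114 + 1/26) = √(0.0087719 + 0.0384615) = √0.0472334 = 0.217332
z = (z1 − z2)/SE = (0.337228 − (-0.195451)) / 0.217332 = 0.532679 / 0.217332 = 2.451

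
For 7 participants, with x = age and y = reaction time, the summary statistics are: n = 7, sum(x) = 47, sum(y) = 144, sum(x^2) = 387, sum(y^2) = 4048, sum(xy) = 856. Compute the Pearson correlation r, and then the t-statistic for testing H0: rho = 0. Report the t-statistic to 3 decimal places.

S_xy = nΣxy − ΣxΣy = 7·856 − 47·144 = 5992 − 6768 = -776
S_xx = nΣx² − (Σx)² = 7·387 − 47² = 2709 − 2209 = 500
S_yy = nΣy² − (Σy)² = 7·4048 − 144² = 28336 − 20736 = 7600
r = S_xy / √(S_xx·S_yy) = -776 / √(500·7600) = -776 / √3800000 = -776 / 1949.3589 = -0.3981
t = r·√(n−2)/√(1−r²) = -0.3981·√5 / √(1−0.158484) = -0.890179 / 0.917342 = -0.970

-0.970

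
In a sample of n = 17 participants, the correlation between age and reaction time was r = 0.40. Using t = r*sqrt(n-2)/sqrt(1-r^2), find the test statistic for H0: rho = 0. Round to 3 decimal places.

1.690

1 − r² = 1 − 0.1600 = 0.8400;  √(1−r²) = 0.916515
√(n−2) = √15 = 3.872983
t = r·√(n−2)/√(1−r²) = 0.40 · 3.872983 / 0.916515 = 1.690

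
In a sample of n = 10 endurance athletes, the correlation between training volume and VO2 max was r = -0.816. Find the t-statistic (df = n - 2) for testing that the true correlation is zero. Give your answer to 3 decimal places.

t = r·√(n−2) / √(1−r²) with r = -0.816, n = 10
  = -0.816·√8 / √(1 − 0.665856)
  = -0.816·2.828427 / 0.578052
  = -2.307996 / 0.578052 = -3.993

-3.993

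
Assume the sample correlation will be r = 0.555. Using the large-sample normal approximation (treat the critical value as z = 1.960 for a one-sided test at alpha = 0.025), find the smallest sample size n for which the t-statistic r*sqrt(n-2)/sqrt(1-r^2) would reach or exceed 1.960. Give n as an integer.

11

r√(n−2)/√(1−r²) ≥ 1.960  ⇔  n−2 ≥ (1.960)²·(1−r²)/r²
(1−r²)/r² = (1−0.308025)/0.308025 = 2.2465
n ≥ 2 + 3.8416·2.2465 = 2 + 8.6302 = 10.6302
⌈10.6302⌉ = 11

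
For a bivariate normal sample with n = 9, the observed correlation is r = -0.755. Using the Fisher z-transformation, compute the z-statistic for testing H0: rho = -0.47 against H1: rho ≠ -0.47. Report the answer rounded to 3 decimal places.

Fisher z: atanh(-0.755) = -0.984483, atanh(-0.47) = -0.510070
z = (z_r − z_0)·√(n−3) = (-0.984483 − (-0.510070))·√6 = -0.474413 · 2.449490 = -1.162

-1.162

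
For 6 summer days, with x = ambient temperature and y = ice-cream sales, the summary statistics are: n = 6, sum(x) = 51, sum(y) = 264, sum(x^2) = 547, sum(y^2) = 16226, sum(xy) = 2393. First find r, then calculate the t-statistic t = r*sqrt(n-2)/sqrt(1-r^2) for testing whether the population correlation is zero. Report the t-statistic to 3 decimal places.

S_xy = nΣxy − ΣxΣy = 6·2393 − 51·264 = 14358 − 13464 = 894
S_xx = nΣx² − (Σx)² = 6·547 − 51² = 3282 − 2601 = 681
S_yy = nΣy² − (Σy)² = 6·16226 − 264² = 97356 − 69696 = 27660
r = S_xy / √(S_xx·S_yy) = 894 / √(681·27660) = 894 / √18836460 = 894 / 4340.0991 = 0.2060
t = r·√(n−2)/√(1−r²) = 0.2060·√4 / √(1−0.042436) = 0.412000 / 0.978552 = 0.421

0.421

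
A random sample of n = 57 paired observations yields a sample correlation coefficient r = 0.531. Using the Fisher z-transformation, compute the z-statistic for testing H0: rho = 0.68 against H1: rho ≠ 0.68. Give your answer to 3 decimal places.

z_r = atanh(0.531) = 0.591537,  z_0 = atanh(0.68) = 0.829114
SE = 1/√(n−3) = 1/√54 = 0.136083
z = (z_r − z_0)/SE = (0.591537 − 0.829114) / 0.136083 = -0.237577 / 0.136083 = -1.746

-1.746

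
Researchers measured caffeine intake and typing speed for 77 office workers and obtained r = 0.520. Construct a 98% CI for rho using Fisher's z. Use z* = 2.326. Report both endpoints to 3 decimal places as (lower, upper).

(0.297, 0.689)

z_r = atanh(0.520) = 0.576340;  SE = 1/√(n−3) = 1/√74 = 0.116248
z-limits: 0.576340 ± 2.326·0.116248 = 0.576340 ± 0.270393 = [0.305947, 0.846733]
ρ-limits: (tanh 0.305947, tanh 0.846733) = (0.297, 0.689)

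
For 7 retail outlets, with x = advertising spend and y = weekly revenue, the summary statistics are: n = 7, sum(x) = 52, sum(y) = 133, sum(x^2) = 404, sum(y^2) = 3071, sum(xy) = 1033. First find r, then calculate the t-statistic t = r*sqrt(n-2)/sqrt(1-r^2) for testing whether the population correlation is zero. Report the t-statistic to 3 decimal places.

1.153

S_xy = nΣxy − ΣxΣy = 7·1033 − 52·133 = 7231 − 6916 = 315
S_xx = nΣx² − (Σx)² = 7·404 − 52² = 2828 − 2704 = 124
S_yy = nΣy² − (Σy)² = 7·3071 − 133² = 21497 − 17689 = 3808
r = S_xy / √(S_xx·S_yy) = 315 / √(124·3808) = 315 / √472192 = 315 / 687.1623 = 0.4584
t = r·√(n−2)/√(1−r²) = 0.4584·√5 / √(1−0.210131) = 1.025014 / 0.888746 = 1.153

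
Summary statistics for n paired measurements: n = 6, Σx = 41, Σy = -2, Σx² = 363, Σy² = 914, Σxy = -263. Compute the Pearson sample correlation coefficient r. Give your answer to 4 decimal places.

Numerator: nΣxy − (Σx)(Σy) = 6·(-263) − (41)(-2) = -1496
Denominator: √[(nΣx²−(Σx)²)(nΣy²−(Σy)²)]
  nΣx²−(Σx)² = 6·363 − 1681 = 497;  nΣy²−(Σy)² = 6·914 − 4 = 5480
  √(497·5480) = √2723560 = 1650.3212
r = -1496 / 1650.3212 = -0.9065

-0.9065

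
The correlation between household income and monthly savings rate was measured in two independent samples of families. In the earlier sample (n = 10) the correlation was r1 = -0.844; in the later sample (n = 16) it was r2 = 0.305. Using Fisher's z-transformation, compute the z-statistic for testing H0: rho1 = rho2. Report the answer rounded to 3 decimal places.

-3.306

z1 = atanh(-0.844) = -1.234918,  z2 = atanh(0.305) = 0.315023
SE = √(1/(n1−3) + 1/(n2−3)) = √(1/7 + 1/13) = √(0.1428571 + 0.0769231) = √0.2197802 = 0.468807
z = (z1 − z2)/SE = (-1.234918 − 0.315023) / 0.468807 = -1.549941 / 0.468807 = -3.306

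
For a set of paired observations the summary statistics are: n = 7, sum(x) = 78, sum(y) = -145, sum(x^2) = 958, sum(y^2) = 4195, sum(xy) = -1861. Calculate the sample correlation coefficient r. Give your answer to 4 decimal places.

-0.7539

S_xy = nΣxy − ΣxΣy = 7·(-1861) − 78·(-145) = -13027 − (-11310) = -1717
S_xx = nΣx² − (Σx)² = 7·958 − 78² = 6706 − 6084 = 622
S_yy = nΣy² − (Σy)² = 7·4195 − (-145)² = 29365 − 21025 = 8340
r = S_xy / √(S_xx·S_yy) = -1717 / √(622·8340) = -1717 / √5187480 = -1717 / 2277.6040 = -0.7539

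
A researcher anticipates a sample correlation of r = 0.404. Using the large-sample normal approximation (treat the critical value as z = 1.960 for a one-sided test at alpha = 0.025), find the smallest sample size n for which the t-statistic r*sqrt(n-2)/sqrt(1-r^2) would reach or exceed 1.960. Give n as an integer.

r√(n−2)/√(1−r²) ≥ 1.960  ⇔  n−2 ≥ (1.960)²·(1−r²)/r²
(1−r²)/r² = (1−0.163216)/0.163216 = 5.1269
n ≥ 2 + 3.8416·5.1269 = 2 + 19.6955 = 21.6955
⌈21.6955⌉ = 22

22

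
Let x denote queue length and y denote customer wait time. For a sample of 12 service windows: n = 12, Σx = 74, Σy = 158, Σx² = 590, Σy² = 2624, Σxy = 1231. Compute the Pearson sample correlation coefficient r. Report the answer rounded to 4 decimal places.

Numerator: nΣxy − (Σx)(Σy) = 12·1231 − (74)(158) = 3080
Denominator: √[(nΣx²−(Σx)²)(nΣy²−(Σy)²)]
  nΣx²−(Σx)² = 12·590 − 5476 = 1604;  nΣy²−(Σy)² = 12·2624 − 24964 = 6524
  √(1604·6524) = √10464496 = 3234.8873
r = 3080 / 3234.8873 = 0.9521

0.9521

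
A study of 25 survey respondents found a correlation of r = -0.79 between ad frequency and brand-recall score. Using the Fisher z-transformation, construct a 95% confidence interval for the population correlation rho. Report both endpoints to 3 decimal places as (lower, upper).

Fisher z: z_r = atanh(r) = ½·ln((1+(-0.79))/(1−(-0.79))) = -1.071432
SE(z) = 1/√(n−3) = 1/√22 = 0.213201
95% ⇒ z* = 1.960; margin = 1.960·0.213201 = 0.417874
CI on z-scale: (-1.489306, -0.653558)
Back-transform: tanh(-1.489306) = -0.903197, tanh(-0.653558) = -0.574060

(-0.903, -0.574)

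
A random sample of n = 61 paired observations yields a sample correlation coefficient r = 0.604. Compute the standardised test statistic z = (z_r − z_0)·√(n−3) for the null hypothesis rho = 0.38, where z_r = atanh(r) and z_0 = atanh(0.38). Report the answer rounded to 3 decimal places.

z_r = atanh(0.604) = 0.699421,  z_0 = atanh(0.38) = 0.400060
SE = 1/√(n−3) = 1/√58 = 0.131306
z = (z_r − z_0)/SE = (0.699421 − 0.400060) / 0.131306 = 0.299361 / 0.131306 = 2.280

2.280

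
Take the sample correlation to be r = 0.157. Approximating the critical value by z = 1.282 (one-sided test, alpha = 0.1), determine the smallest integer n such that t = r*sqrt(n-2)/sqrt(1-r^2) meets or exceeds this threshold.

68

Need r·√(n−2)/√(1−r²) ≥ 1.282
√(n−2) ≥ 1.282·√(1−0.024649) / 0.157 = 1.282·0.987599 / 0.157 = 8.0643
n−2 ≥ 65.0329  ⇒  n ≥ 67.0329
Smallest integer n = 68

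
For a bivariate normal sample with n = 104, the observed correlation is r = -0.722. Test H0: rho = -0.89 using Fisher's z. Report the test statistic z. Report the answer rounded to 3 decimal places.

z_r = atanh(-0.722) = -0.911810,  z_0 = atanh(-0.89) = -1.421926
SE = 1/√(n−3) = 1/√101 = 0.099504
z = (z_r − z_0)/SE = (-0.911810 − (-1.421926)) / 0.099504 = 0.510116 / 0.099504 = 5.127

5.127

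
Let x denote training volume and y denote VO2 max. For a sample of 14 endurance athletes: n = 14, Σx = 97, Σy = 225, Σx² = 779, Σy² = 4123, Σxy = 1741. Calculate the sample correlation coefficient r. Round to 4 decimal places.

0.7820

S_xy = nΣxy − ΣxΣy = 14·1741 − 97·225 = 24374 − 21825 = 2549
S_xx = nΣx² − (Σx)² = 14·779 − 97² = 10906 − 9409 = 1497
S_yy = nΣy² − (Σy)² = 14·4123 − 225² = 57722 − 50625 = 7097
r = S_xy / √(S_xx·S_yy) = 2549 / √(1497·7097) = 2549 / √10624209 = 2549 / 3259.4799 = 0.7820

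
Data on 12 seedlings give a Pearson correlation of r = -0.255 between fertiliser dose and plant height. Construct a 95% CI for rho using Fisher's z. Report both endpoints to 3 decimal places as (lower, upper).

z_r = atanh(-0.255) = -0.260753;  SE = 1/√(n−3) = 1/√9 = 0.333333
z-limits: -0.260753 ± 1.960·0.333333 = -0.260753 ± 0.653333 = [-0.914086, 0.392580]
ρ-limits: (tanh -0.914086, tanh 0.392580) = (-0.723, 0.374)

(-0.723, 0.374)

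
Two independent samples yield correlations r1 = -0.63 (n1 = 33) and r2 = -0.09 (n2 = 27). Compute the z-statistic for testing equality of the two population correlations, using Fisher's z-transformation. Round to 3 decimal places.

-2.378

Fisher z-transforms: z1 = atanh(-0.63) = -0.741416, z2 = atanh(-0.09) = -0.090244; difference d = -0.651172
Var(d) = 1/30 + 1/24 = 0.0333333 + 0.0416667 = 0.0750000
z = d/√Var(d) = -0.651172 / √0.0750000 = -0.651172 / 0.273861 = -2.378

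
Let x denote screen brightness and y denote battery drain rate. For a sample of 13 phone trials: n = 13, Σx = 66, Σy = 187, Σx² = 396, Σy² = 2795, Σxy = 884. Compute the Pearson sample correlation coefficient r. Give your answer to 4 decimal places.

-0.8172

S_xy = nΣxy − ΣxΣy = 13·884 − 66·187 = 11492 − 12342 = -850
S_xx = nΣx² − (Σx)² = 13·396 − 66² = 5148 − 4356 = 792
S_yy = nΣy² − (Σy)² = 13·2795 − 187² = 36335 − 34969 = 1366
r = S_xy / √(S_xx·S_yy) = -850 / √(792·1366) = -850 / √1081872 = -850 / 1040.1308 = -0.8172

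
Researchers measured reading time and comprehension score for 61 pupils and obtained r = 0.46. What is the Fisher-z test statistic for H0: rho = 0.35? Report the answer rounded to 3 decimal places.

Fisher z: atanh(0.46) = 0.497311, atanh(0.35) = 0.365444
z = (z_r − z_0)·√(n−3) = (0.497311 − 0.365444)·√58 = 0.131867 · 7.615773 = 1.004

1.004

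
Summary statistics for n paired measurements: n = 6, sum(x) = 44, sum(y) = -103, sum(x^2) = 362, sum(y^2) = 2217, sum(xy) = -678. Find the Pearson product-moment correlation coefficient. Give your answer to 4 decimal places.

Numerator: nΣxy − (Σx)(Σy) = 6·(-678) − (44)(-103) = 464
Denominator: √[(nΣx²−(Σx)²)(nΣy²−(Σy)²)]
  nΣx²−(Σx)² = 6·362 − 1936 = 236;  nΣy²−(Σy)² = 6·2217 − 10609 = 2693
  √(236·2693) = √635548 = 797.2126
r = 464 / 797.2126 = 0.5820

0.5820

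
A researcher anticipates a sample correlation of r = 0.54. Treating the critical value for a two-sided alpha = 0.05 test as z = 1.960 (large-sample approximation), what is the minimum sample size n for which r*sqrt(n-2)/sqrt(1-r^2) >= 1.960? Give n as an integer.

Need r·√(n−2)/√(1−r²) ≥ 1.960
√(n−2) ≥ 1.960·√(1−0.2916) / 0.54 = 1.960·0.841665 / 0.54 = 3.0549
n−2 ≥ 9.3324  ⇒  n ≥ 11.3324
Smallest integer n = 12

12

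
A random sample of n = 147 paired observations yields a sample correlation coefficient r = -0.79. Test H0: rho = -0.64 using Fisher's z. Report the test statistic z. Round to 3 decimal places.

-3.759

z_r = atanh(-0.79) = -1.071432,  z_0 = atanh(-0.64) = -0.758174
SE = 1/√(n−3) = 1/√144 = 0.083333
z = (z_r − z_0)/SE = (-1.071432 − (-0.758174)) / 0.083333 = -0.313258 / 0.083333 = -3.759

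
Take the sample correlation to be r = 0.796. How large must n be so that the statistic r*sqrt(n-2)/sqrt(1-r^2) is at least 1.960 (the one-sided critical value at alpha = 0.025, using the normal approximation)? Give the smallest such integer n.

Need r·√(n−2)/√(1−r²) ≥ 1.960
√(n−2) ≥ 1.960·√(1−0.633616) / 0.796 = 1.960·0.605297 / 0.796 = 1.4904
n−2 ≥ 2.2213  ⇒  n ≥ 4.2213
Smallest integer n = 5

5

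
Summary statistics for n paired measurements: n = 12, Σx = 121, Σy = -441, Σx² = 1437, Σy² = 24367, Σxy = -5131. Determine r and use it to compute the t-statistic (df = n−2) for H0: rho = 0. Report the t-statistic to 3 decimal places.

-1.896

Numerator: nΣxy − (Σx)(Σy) = 12·(-5131) − (121)(-441) = -8211
Denominator: √[(nΣx²−(Σx)²)(nΣy²−(Σy)²)]
  nΣx²−(Σx)² = 12·1437 − 14641 = 2603;  nΣy²−(Σy)² = 12·24367 − 194481 = 97923
  √(2603·97923) = √254893569 = 15965.3866
r = -8211 / 15965.3866 = -0.5143
t = r·√(n−2)/√(1−r²) = -0.5143·√10 / √(1−0.264504) = -1.626359 / 0.857611 = -1.896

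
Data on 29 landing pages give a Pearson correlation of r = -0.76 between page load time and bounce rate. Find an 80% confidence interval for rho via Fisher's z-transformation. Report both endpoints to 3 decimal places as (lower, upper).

z_r = atanh(-0.76) = -0.996215;  SE = 1/√(n−3) = 1/√26 = 0.196116
z-limits: -0.996215 ± 1.282·0.196116 = -0.996215 ± 0.251421 = [-1.247636, -0.744794]
ρ-limits: (tanh -1.247636, tanh -0.744794) = (-0.848, -0.632)

(-0.848, -0.632)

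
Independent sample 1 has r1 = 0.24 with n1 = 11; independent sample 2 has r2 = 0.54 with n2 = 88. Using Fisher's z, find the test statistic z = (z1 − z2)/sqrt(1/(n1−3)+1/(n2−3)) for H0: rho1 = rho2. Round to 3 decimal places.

Fisher z-transforms: z1 = atanh(0.24) = 0.244774, z2 = atanh(0.54) = 0.604156; difference d = -0.359382
Var(d) = 1/8 + 1/85 = 0.1250000 + 0.0117647 = 0.1367647
z = d/√Var(d) = -0.359382 / √0.1367647 = -0.359382 / 0.369817 = -0.972

-0.972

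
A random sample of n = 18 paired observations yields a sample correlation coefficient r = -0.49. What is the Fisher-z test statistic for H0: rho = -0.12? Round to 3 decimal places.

z_r = atanh(-0.49) = -0.536060,  z_0 = atanh(-0.12) = -0.120581
SE = 1/√(n−3) = 1/√15 = 0.258199
z = (z_r − z_0)/SE = (-0.536060 − (-0.120581)) / 0.258199 = -0.415479 / 0.258199 = -1.609

-1.609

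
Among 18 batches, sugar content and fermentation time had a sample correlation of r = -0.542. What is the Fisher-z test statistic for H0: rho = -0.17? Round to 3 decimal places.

z_r = atanh(-0.542) = -0.606983,  z_0 = atanh(-0.17) = -0.171667
SE = 1/√(n−3) = 1/√15 = 0.258199
z = (z_r − z_0)/SE = (-0.606983 − (-0.171667)) / 0.258199 = -0.435316 / 0.258199 = -1.686

-1.686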